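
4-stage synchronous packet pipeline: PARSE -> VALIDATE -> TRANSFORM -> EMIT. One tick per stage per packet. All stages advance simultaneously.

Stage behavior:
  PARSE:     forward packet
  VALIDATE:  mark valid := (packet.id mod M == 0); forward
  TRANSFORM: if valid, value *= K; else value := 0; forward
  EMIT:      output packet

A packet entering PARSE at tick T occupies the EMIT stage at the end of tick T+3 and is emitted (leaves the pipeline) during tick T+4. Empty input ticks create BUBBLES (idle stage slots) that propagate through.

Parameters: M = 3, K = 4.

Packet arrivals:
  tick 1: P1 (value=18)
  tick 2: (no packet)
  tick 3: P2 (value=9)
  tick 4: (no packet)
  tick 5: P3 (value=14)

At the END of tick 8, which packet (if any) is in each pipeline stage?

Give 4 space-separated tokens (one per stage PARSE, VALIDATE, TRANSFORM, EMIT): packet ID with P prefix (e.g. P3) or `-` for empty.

Tick 1: [PARSE:P1(v=18,ok=F), VALIDATE:-, TRANSFORM:-, EMIT:-] out:-; in:P1
Tick 2: [PARSE:-, VALIDATE:P1(v=18,ok=F), TRANSFORM:-, EMIT:-] out:-; in:-
Tick 3: [PARSE:P2(v=9,ok=F), VALIDATE:-, TRANSFORM:P1(v=0,ok=F), EMIT:-] out:-; in:P2
Tick 4: [PARSE:-, VALIDATE:P2(v=9,ok=F), TRANSFORM:-, EMIT:P1(v=0,ok=F)] out:-; in:-
Tick 5: [PARSE:P3(v=14,ok=F), VALIDATE:-, TRANSFORM:P2(v=0,ok=F), EMIT:-] out:P1(v=0); in:P3
Tick 6: [PARSE:-, VALIDATE:P3(v=14,ok=T), TRANSFORM:-, EMIT:P2(v=0,ok=F)] out:-; in:-
Tick 7: [PARSE:-, VALIDATE:-, TRANSFORM:P3(v=56,ok=T), EMIT:-] out:P2(v=0); in:-
Tick 8: [PARSE:-, VALIDATE:-, TRANSFORM:-, EMIT:P3(v=56,ok=T)] out:-; in:-
At end of tick 8: ['-', '-', '-', 'P3']

Answer: - - - P3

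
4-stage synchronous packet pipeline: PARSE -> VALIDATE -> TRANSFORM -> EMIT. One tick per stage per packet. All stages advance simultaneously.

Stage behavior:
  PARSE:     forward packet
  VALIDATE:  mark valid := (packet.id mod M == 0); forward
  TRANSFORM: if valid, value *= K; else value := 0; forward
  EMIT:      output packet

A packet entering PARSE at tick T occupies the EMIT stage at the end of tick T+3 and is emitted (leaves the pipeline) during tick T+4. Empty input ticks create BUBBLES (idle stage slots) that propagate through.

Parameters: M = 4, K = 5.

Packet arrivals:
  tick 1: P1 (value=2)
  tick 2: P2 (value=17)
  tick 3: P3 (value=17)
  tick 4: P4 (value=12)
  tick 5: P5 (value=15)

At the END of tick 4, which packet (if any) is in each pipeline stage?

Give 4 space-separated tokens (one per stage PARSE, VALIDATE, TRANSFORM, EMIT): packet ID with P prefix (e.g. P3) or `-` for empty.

Answer: P4 P3 P2 P1

Derivation:
Tick 1: [PARSE:P1(v=2,ok=F), VALIDATE:-, TRANSFORM:-, EMIT:-] out:-; in:P1
Tick 2: [PARSE:P2(v=17,ok=F), VALIDATE:P1(v=2,ok=F), TRANSFORM:-, EMIT:-] out:-; in:P2
Tick 3: [PARSE:P3(v=17,ok=F), VALIDATE:P2(v=17,ok=F), TRANSFORM:P1(v=0,ok=F), EMIT:-] out:-; in:P3
Tick 4: [PARSE:P4(v=12,ok=F), VALIDATE:P3(v=17,ok=F), TRANSFORM:P2(v=0,ok=F), EMIT:P1(v=0,ok=F)] out:-; in:P4
At end of tick 4: ['P4', 'P3', 'P2', 'P1']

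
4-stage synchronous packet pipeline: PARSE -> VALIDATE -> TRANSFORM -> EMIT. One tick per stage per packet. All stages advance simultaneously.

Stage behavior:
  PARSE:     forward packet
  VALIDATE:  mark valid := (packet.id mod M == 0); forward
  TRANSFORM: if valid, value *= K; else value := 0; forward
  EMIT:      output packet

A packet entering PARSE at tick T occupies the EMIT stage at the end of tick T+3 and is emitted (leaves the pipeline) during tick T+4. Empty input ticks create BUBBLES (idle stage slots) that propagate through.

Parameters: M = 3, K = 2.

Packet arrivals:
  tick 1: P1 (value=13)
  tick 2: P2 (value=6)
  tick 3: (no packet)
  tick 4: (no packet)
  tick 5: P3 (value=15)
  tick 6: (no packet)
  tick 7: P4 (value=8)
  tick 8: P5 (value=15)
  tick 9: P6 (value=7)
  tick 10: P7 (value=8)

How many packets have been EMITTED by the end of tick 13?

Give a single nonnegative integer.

Tick 1: [PARSE:P1(v=13,ok=F), VALIDATE:-, TRANSFORM:-, EMIT:-] out:-; in:P1
Tick 2: [PARSE:P2(v=6,ok=F), VALIDATE:P1(v=13,ok=F), TRANSFORM:-, EMIT:-] out:-; in:P2
Tick 3: [PARSE:-, VALIDATE:P2(v=6,ok=F), TRANSFORM:P1(v=0,ok=F), EMIT:-] out:-; in:-
Tick 4: [PARSE:-, VALIDATE:-, TRANSFORM:P2(v=0,ok=F), EMIT:P1(v=0,ok=F)] out:-; in:-
Tick 5: [PARSE:P3(v=15,ok=F), VALIDATE:-, TRANSFORM:-, EMIT:P2(v=0,ok=F)] out:P1(v=0); in:P3
Tick 6: [PARSE:-, VALIDATE:P3(v=15,ok=T), TRANSFORM:-, EMIT:-] out:P2(v=0); in:-
Tick 7: [PARSE:P4(v=8,ok=F), VALIDATE:-, TRANSFORM:P3(v=30,ok=T), EMIT:-] out:-; in:P4
Tick 8: [PARSE:P5(v=15,ok=F), VALIDATE:P4(v=8,ok=F), TRANSFORM:-, EMIT:P3(v=30,ok=T)] out:-; in:P5
Tick 9: [PARSE:P6(v=7,ok=F), VALIDATE:P5(v=15,ok=F), TRANSFORM:P4(v=0,ok=F), EMIT:-] out:P3(v=30); in:P6
Tick 10: [PARSE:P7(v=8,ok=F), VALIDATE:P6(v=7,ok=T), TRANSFORM:P5(v=0,ok=F), EMIT:P4(v=0,ok=F)] out:-; in:P7
Tick 11: [PARSE:-, VALIDATE:P7(v=8,ok=F), TRANSFORM:P6(v=14,ok=T), EMIT:P5(v=0,ok=F)] out:P4(v=0); in:-
Tick 12: [PARSE:-, VALIDATE:-, TRANSFORM:P7(v=0,ok=F), EMIT:P6(v=14,ok=T)] out:P5(v=0); in:-
Tick 13: [PARSE:-, VALIDATE:-, TRANSFORM:-, EMIT:P7(v=0,ok=F)] out:P6(v=14); in:-
Emitted by tick 13: ['P1', 'P2', 'P3', 'P4', 'P5', 'P6']

Answer: 6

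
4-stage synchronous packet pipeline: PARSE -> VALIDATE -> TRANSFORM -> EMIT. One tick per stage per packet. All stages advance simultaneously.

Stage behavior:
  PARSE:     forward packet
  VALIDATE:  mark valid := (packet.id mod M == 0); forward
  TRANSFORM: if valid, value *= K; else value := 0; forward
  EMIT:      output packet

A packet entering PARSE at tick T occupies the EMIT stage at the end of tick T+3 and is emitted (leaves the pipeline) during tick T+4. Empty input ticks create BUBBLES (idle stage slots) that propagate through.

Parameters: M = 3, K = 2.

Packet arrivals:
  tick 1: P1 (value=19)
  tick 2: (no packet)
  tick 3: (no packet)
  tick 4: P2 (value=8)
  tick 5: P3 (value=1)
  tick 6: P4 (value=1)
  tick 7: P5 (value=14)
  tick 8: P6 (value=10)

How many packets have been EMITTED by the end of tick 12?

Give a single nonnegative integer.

Tick 1: [PARSE:P1(v=19,ok=F), VALIDATE:-, TRANSFORM:-, EMIT:-] out:-; in:P1
Tick 2: [PARSE:-, VALIDATE:P1(v=19,ok=F), TRANSFORM:-, EMIT:-] out:-; in:-
Tick 3: [PARSE:-, VALIDATE:-, TRANSFORM:P1(v=0,ok=F), EMIT:-] out:-; in:-
Tick 4: [PARSE:P2(v=8,ok=F), VALIDATE:-, TRANSFORM:-, EMIT:P1(v=0,ok=F)] out:-; in:P2
Tick 5: [PARSE:P3(v=1,ok=F), VALIDATE:P2(v=8,ok=F), TRANSFORM:-, EMIT:-] out:P1(v=0); in:P3
Tick 6: [PARSE:P4(v=1,ok=F), VALIDATE:P3(v=1,ok=T), TRANSFORM:P2(v=0,ok=F), EMIT:-] out:-; in:P4
Tick 7: [PARSE:P5(v=14,ok=F), VALIDATE:P4(v=1,ok=F), TRANSFORM:P3(v=2,ok=T), EMIT:P2(v=0,ok=F)] out:-; in:P5
Tick 8: [PARSE:P6(v=10,ok=F), VALIDATE:P5(v=14,ok=F), TRANSFORM:P4(v=0,ok=F), EMIT:P3(v=2,ok=T)] out:P2(v=0); in:P6
Tick 9: [PARSE:-, VALIDATE:P6(v=10,ok=T), TRANSFORM:P5(v=0,ok=F), EMIT:P4(v=0,ok=F)] out:P3(v=2); in:-
Tick 10: [PARSE:-, VALIDATE:-, TRANSFORM:P6(v=20,ok=T), EMIT:P5(v=0,ok=F)] out:P4(v=0); in:-
Tick 11: [PARSE:-, VALIDATE:-, TRANSFORM:-, EMIT:P6(v=20,ok=T)] out:P5(v=0); in:-
Tick 12: [PARSE:-, VALIDATE:-, TRANSFORM:-, EMIT:-] out:P6(v=20); in:-
Emitted by tick 12: ['P1', 'P2', 'P3', 'P4', 'P5', 'P6']

Answer: 6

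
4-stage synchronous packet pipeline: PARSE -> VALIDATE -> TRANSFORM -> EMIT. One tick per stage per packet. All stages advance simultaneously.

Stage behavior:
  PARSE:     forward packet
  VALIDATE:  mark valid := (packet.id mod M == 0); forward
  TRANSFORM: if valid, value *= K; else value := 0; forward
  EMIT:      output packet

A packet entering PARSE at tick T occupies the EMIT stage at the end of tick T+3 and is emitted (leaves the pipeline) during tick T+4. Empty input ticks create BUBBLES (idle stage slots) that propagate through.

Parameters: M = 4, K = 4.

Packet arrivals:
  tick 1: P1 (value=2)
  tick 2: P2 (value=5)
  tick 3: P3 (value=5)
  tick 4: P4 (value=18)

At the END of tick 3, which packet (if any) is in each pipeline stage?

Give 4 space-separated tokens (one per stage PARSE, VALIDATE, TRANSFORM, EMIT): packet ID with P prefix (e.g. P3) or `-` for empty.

Answer: P3 P2 P1 -

Derivation:
Tick 1: [PARSE:P1(v=2,ok=F), VALIDATE:-, TRANSFORM:-, EMIT:-] out:-; in:P1
Tick 2: [PARSE:P2(v=5,ok=F), VALIDATE:P1(v=2,ok=F), TRANSFORM:-, EMIT:-] out:-; in:P2
Tick 3: [PARSE:P3(v=5,ok=F), VALIDATE:P2(v=5,ok=F), TRANSFORM:P1(v=0,ok=F), EMIT:-] out:-; in:P3
At end of tick 3: ['P3', 'P2', 'P1', '-']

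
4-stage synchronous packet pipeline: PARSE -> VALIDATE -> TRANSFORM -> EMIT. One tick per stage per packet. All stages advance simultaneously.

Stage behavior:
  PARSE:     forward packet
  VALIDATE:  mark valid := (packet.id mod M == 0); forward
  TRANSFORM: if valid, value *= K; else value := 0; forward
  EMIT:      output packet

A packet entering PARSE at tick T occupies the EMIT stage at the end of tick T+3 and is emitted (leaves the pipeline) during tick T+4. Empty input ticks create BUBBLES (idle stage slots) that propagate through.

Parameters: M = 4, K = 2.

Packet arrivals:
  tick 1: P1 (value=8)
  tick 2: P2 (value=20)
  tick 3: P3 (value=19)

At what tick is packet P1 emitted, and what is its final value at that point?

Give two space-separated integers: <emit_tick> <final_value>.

Tick 1: [PARSE:P1(v=8,ok=F), VALIDATE:-, TRANSFORM:-, EMIT:-] out:-; in:P1
Tick 2: [PARSE:P2(v=20,ok=F), VALIDATE:P1(v=8,ok=F), TRANSFORM:-, EMIT:-] out:-; in:P2
Tick 3: [PARSE:P3(v=19,ok=F), VALIDATE:P2(v=20,ok=F), TRANSFORM:P1(v=0,ok=F), EMIT:-] out:-; in:P3
Tick 4: [PARSE:-, VALIDATE:P3(v=19,ok=F), TRANSFORM:P2(v=0,ok=F), EMIT:P1(v=0,ok=F)] out:-; in:-
Tick 5: [PARSE:-, VALIDATE:-, TRANSFORM:P3(v=0,ok=F), EMIT:P2(v=0,ok=F)] out:P1(v=0); in:-
Tick 6: [PARSE:-, VALIDATE:-, TRANSFORM:-, EMIT:P3(v=0,ok=F)] out:P2(v=0); in:-
Tick 7: [PARSE:-, VALIDATE:-, TRANSFORM:-, EMIT:-] out:P3(v=0); in:-
P1: arrives tick 1, valid=False (id=1, id%4=1), emit tick 5, final value 0

Answer: 5 0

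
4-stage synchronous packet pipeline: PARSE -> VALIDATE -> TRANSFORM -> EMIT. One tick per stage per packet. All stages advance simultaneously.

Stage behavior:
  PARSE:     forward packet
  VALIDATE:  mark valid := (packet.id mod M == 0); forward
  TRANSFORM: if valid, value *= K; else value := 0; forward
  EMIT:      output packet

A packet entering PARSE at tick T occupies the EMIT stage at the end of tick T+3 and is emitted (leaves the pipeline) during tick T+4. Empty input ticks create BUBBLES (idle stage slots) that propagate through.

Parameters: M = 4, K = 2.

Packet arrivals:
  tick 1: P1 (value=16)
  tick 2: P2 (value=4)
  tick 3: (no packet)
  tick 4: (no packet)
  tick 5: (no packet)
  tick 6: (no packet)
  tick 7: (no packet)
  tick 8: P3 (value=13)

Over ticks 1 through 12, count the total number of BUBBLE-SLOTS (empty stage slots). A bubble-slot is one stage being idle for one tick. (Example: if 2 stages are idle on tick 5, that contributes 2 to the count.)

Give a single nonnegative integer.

Answer: 36

Derivation:
Tick 1: [PARSE:P1(v=16,ok=F), VALIDATE:-, TRANSFORM:-, EMIT:-] out:-; bubbles=3
Tick 2: [PARSE:P2(v=4,ok=F), VALIDATE:P1(v=16,ok=F), TRANSFORM:-, EMIT:-] out:-; bubbles=2
Tick 3: [PARSE:-, VALIDATE:P2(v=4,ok=F), TRANSFORM:P1(v=0,ok=F), EMIT:-] out:-; bubbles=2
Tick 4: [PARSE:-, VALIDATE:-, TRANSFORM:P2(v=0,ok=F), EMIT:P1(v=0,ok=F)] out:-; bubbles=2
Tick 5: [PARSE:-, VALIDATE:-, TRANSFORM:-, EMIT:P2(v=0,ok=F)] out:P1(v=0); bubbles=3
Tick 6: [PARSE:-, VALIDATE:-, TRANSFORM:-, EMIT:-] out:P2(v=0); bubbles=4
Tick 7: [PARSE:-, VALIDATE:-, TRANSFORM:-, EMIT:-] out:-; bubbles=4
Tick 8: [PARSE:P3(v=13,ok=F), VALIDATE:-, TRANSFORM:-, EMIT:-] out:-; bubbles=3
Tick 9: [PARSE:-, VALIDATE:P3(v=13,ok=F), TRANSFORM:-, EMIT:-] out:-; bubbles=3
Tick 10: [PARSE:-, VALIDATE:-, TRANSFORM:P3(v=0,ok=F), EMIT:-] out:-; bubbles=3
Tick 11: [PARSE:-, VALIDATE:-, TRANSFORM:-, EMIT:P3(v=0,ok=F)] out:-; bubbles=3
Tick 12: [PARSE:-, VALIDATE:-, TRANSFORM:-, EMIT:-] out:P3(v=0); bubbles=4
Total bubble-slots: 36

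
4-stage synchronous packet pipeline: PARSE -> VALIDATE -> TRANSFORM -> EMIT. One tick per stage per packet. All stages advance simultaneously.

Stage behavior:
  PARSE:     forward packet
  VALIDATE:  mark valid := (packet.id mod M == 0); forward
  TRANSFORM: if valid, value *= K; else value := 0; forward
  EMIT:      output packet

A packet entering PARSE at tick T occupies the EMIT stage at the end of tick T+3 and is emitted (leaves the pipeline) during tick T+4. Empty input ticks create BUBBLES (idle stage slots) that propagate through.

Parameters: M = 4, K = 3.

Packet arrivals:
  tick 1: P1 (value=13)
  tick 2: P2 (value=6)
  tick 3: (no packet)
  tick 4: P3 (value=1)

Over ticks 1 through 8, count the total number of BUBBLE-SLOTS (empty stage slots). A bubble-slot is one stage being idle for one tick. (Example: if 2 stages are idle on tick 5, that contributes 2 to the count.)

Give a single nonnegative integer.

Tick 1: [PARSE:P1(v=13,ok=F), VALIDATE:-, TRANSFORM:-, EMIT:-] out:-; bubbles=3
Tick 2: [PARSE:P2(v=6,ok=F), VALIDATE:P1(v=13,ok=F), TRANSFORM:-, EMIT:-] out:-; bubbles=2
Tick 3: [PARSE:-, VALIDATE:P2(v=6,ok=F), TRANSFORM:P1(v=0,ok=F), EMIT:-] out:-; bubbles=2
Tick 4: [PARSE:P3(v=1,ok=F), VALIDATE:-, TRANSFORM:P2(v=0,ok=F), EMIT:P1(v=0,ok=F)] out:-; bubbles=1
Tick 5: [PARSE:-, VALIDATE:P3(v=1,ok=F), TRANSFORM:-, EMIT:P2(v=0,ok=F)] out:P1(v=0); bubbles=2
Tick 6: [PARSE:-, VALIDATE:-, TRANSFORM:P3(v=0,ok=F), EMIT:-] out:P2(v=0); bubbles=3
Tick 7: [PARSE:-, VALIDATE:-, TRANSFORM:-, EMIT:P3(v=0,ok=F)] out:-; bubbles=3
Tick 8: [PARSE:-, VALIDATE:-, TRANSFORM:-, EMIT:-] out:P3(v=0); bubbles=4
Total bubble-slots: 20

Answer: 20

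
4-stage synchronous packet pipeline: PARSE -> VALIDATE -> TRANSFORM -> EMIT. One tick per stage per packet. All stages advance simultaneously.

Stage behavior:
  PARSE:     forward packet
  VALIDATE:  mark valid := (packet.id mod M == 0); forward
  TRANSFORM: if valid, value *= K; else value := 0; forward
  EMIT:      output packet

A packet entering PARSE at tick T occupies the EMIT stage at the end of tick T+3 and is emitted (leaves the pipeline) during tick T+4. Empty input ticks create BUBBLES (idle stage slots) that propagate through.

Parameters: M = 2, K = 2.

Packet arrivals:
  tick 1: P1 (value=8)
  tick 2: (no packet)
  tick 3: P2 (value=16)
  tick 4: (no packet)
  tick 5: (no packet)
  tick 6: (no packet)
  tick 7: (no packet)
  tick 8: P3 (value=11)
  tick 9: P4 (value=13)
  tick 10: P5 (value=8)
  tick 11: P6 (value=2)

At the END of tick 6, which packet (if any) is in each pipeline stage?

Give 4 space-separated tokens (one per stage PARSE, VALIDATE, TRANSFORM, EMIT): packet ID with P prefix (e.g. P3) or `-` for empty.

Tick 1: [PARSE:P1(v=8,ok=F), VALIDATE:-, TRANSFORM:-, EMIT:-] out:-; in:P1
Tick 2: [PARSE:-, VALIDATE:P1(v=8,ok=F), TRANSFORM:-, EMIT:-] out:-; in:-
Tick 3: [PARSE:P2(v=16,ok=F), VALIDATE:-, TRANSFORM:P1(v=0,ok=F), EMIT:-] out:-; in:P2
Tick 4: [PARSE:-, VALIDATE:P2(v=16,ok=T), TRANSFORM:-, EMIT:P1(v=0,ok=F)] out:-; in:-
Tick 5: [PARSE:-, VALIDATE:-, TRANSFORM:P2(v=32,ok=T), EMIT:-] out:P1(v=0); in:-
Tick 6: [PARSE:-, VALIDATE:-, TRANSFORM:-, EMIT:P2(v=32,ok=T)] out:-; in:-
At end of tick 6: ['-', '-', '-', 'P2']

Answer: - - - P2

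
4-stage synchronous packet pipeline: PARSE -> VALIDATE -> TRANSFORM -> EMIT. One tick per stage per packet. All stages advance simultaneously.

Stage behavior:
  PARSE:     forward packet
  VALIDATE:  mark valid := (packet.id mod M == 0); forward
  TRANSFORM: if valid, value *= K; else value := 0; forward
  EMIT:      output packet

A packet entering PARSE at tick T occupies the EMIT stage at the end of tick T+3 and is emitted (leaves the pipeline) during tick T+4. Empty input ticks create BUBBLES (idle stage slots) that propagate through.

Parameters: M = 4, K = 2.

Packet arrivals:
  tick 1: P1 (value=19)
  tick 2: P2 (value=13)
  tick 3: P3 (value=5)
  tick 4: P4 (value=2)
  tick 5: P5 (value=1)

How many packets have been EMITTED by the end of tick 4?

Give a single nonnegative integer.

Answer: 0

Derivation:
Tick 1: [PARSE:P1(v=19,ok=F), VALIDATE:-, TRANSFORM:-, EMIT:-] out:-; in:P1
Tick 2: [PARSE:P2(v=13,ok=F), VALIDATE:P1(v=19,ok=F), TRANSFORM:-, EMIT:-] out:-; in:P2
Tick 3: [PARSE:P3(v=5,ok=F), VALIDATE:P2(v=13,ok=F), TRANSFORM:P1(v=0,ok=F), EMIT:-] out:-; in:P3
Tick 4: [PARSE:P4(v=2,ok=F), VALIDATE:P3(v=5,ok=F), TRANSFORM:P2(v=0,ok=F), EMIT:P1(v=0,ok=F)] out:-; in:P4
Emitted by tick 4: []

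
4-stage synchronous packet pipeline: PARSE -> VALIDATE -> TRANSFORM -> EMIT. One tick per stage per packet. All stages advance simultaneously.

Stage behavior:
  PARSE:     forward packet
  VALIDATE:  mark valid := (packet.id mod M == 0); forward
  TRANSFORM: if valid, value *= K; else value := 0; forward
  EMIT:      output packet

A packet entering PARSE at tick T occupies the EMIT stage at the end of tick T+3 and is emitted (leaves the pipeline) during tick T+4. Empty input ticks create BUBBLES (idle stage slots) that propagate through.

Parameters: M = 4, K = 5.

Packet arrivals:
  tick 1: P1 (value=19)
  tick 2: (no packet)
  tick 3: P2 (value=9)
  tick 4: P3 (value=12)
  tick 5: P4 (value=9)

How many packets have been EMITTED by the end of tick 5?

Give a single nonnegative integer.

Answer: 1

Derivation:
Tick 1: [PARSE:P1(v=19,ok=F), VALIDATE:-, TRANSFORM:-, EMIT:-] out:-; in:P1
Tick 2: [PARSE:-, VALIDATE:P1(v=19,ok=F), TRANSFORM:-, EMIT:-] out:-; in:-
Tick 3: [PARSE:P2(v=9,ok=F), VALIDATE:-, TRANSFORM:P1(v=0,ok=F), EMIT:-] out:-; in:P2
Tick 4: [PARSE:P3(v=12,ok=F), VALIDATE:P2(v=9,ok=F), TRANSFORM:-, EMIT:P1(v=0,ok=F)] out:-; in:P3
Tick 5: [PARSE:P4(v=9,ok=F), VALIDATE:P3(v=12,ok=F), TRANSFORM:P2(v=0,ok=F), EMIT:-] out:P1(v=0); in:P4
Emitted by tick 5: ['P1']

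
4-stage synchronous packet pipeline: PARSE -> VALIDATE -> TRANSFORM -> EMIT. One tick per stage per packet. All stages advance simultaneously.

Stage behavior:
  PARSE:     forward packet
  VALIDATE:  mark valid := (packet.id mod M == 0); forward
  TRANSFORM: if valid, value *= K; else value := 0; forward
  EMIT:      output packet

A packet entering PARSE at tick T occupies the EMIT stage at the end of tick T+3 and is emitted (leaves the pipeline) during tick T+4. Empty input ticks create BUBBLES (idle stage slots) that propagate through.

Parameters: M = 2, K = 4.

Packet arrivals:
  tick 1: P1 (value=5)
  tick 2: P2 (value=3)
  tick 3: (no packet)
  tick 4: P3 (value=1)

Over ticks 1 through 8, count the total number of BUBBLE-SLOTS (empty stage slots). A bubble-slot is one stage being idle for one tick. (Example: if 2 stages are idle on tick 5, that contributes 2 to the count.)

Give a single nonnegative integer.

Answer: 20

Derivation:
Tick 1: [PARSE:P1(v=5,ok=F), VALIDATE:-, TRANSFORM:-, EMIT:-] out:-; bubbles=3
Tick 2: [PARSE:P2(v=3,ok=F), VALIDATE:P1(v=5,ok=F), TRANSFORM:-, EMIT:-] out:-; bubbles=2
Tick 3: [PARSE:-, VALIDATE:P2(v=3,ok=T), TRANSFORM:P1(v=0,ok=F), EMIT:-] out:-; bubbles=2
Tick 4: [PARSE:P3(v=1,ok=F), VALIDATE:-, TRANSFORM:P2(v=12,ok=T), EMIT:P1(v=0,ok=F)] out:-; bubbles=1
Tick 5: [PARSE:-, VALIDATE:P3(v=1,ok=F), TRANSFORM:-, EMIT:P2(v=12,ok=T)] out:P1(v=0); bubbles=2
Tick 6: [PARSE:-, VALIDATE:-, TRANSFORM:P3(v=0,ok=F), EMIT:-] out:P2(v=12); bubbles=3
Tick 7: [PARSE:-, VALIDATE:-, TRANSFORM:-, EMIT:P3(v=0,ok=F)] out:-; bubbles=3
Tick 8: [PARSE:-, VALIDATE:-, TRANSFORM:-, EMIT:-] out:P3(v=0); bubbles=4
Total bubble-slots: 20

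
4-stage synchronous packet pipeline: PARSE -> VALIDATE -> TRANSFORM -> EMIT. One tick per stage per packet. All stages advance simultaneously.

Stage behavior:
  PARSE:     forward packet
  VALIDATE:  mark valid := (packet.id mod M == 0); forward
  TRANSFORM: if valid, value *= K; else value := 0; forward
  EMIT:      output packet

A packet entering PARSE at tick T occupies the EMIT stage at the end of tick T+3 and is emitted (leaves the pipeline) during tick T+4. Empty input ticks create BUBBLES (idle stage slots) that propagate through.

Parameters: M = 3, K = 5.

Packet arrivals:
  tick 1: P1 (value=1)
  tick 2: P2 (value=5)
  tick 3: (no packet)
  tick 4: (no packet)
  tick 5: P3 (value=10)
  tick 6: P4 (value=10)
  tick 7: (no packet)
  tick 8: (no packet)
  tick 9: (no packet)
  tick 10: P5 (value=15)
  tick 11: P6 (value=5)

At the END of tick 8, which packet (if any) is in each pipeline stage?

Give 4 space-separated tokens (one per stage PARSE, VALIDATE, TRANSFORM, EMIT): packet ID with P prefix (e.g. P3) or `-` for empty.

Answer: - - P4 P3

Derivation:
Tick 1: [PARSE:P1(v=1,ok=F), VALIDATE:-, TRANSFORM:-, EMIT:-] out:-; in:P1
Tick 2: [PARSE:P2(v=5,ok=F), VALIDATE:P1(v=1,ok=F), TRANSFORM:-, EMIT:-] out:-; in:P2
Tick 3: [PARSE:-, VALIDATE:P2(v=5,ok=F), TRANSFORM:P1(v=0,ok=F), EMIT:-] out:-; in:-
Tick 4: [PARSE:-, VALIDATE:-, TRANSFORM:P2(v=0,ok=F), EMIT:P1(v=0,ok=F)] out:-; in:-
Tick 5: [PARSE:P3(v=10,ok=F), VALIDATE:-, TRANSFORM:-, EMIT:P2(v=0,ok=F)] out:P1(v=0); in:P3
Tick 6: [PARSE:P4(v=10,ok=F), VALIDATE:P3(v=10,ok=T), TRANSFORM:-, EMIT:-] out:P2(v=0); in:P4
Tick 7: [PARSE:-, VALIDATE:P4(v=10,ok=F), TRANSFORM:P3(v=50,ok=T), EMIT:-] out:-; in:-
Tick 8: [PARSE:-, VALIDATE:-, TRANSFORM:P4(v=0,ok=F), EMIT:P3(v=50,ok=T)] out:-; in:-
At end of tick 8: ['-', '-', 'P4', 'P3']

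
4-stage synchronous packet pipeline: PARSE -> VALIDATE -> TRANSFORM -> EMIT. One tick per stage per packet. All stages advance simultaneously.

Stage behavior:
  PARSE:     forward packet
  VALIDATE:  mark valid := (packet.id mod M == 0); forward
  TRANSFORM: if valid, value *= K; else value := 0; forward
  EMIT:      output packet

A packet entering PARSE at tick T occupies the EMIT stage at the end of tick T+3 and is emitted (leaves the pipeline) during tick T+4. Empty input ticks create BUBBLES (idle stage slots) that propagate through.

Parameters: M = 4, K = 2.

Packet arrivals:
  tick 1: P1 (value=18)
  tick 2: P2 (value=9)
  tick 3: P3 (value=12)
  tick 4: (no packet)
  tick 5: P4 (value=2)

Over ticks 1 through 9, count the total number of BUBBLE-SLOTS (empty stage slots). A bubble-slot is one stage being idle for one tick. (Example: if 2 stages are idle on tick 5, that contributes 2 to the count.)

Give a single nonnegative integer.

Tick 1: [PARSE:P1(v=18,ok=F), VALIDATE:-, TRANSFORM:-, EMIT:-] out:-; bubbles=3
Tick 2: [PARSE:P2(v=9,ok=F), VALIDATE:P1(v=18,ok=F), TRANSFORM:-, EMIT:-] out:-; bubbles=2
Tick 3: [PARSE:P3(v=12,ok=F), VALIDATE:P2(v=9,ok=F), TRANSFORM:P1(v=0,ok=F), EMIT:-] out:-; bubbles=1
Tick 4: [PARSE:-, VALIDATE:P3(v=12,ok=F), TRANSFORM:P2(v=0,ok=F), EMIT:P1(v=0,ok=F)] out:-; bubbles=1
Tick 5: [PARSE:P4(v=2,ok=F), VALIDATE:-, TRANSFORM:P3(v=0,ok=F), EMIT:P2(v=0,ok=F)] out:P1(v=0); bubbles=1
Tick 6: [PARSE:-, VALIDATE:P4(v=2,ok=T), TRANSFORM:-, EMIT:P3(v=0,ok=F)] out:P2(v=0); bubbles=2
Tick 7: [PARSE:-, VALIDATE:-, TRANSFORM:P4(v=4,ok=T), EMIT:-] out:P3(v=0); bubbles=3
Tick 8: [PARSE:-, VALIDATE:-, TRANSFORM:-, EMIT:P4(v=4,ok=T)] out:-; bubbles=3
Tick 9: [PARSE:-, VALIDATE:-, TRANSFORM:-, EMIT:-] out:P4(v=4); bubbles=4
Total bubble-slots: 20

Answer: 20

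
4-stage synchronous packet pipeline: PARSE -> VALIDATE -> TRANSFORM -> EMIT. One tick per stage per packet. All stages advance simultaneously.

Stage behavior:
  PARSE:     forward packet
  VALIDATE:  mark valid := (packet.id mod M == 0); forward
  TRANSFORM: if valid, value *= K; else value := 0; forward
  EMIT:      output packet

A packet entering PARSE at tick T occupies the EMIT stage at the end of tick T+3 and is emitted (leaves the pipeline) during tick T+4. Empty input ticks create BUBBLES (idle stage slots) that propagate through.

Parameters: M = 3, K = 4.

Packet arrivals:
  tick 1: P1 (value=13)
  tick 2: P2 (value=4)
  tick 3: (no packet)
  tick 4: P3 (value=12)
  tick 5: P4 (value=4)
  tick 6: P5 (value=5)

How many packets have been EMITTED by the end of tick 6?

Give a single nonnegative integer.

Tick 1: [PARSE:P1(v=13,ok=F), VALIDATE:-, TRANSFORM:-, EMIT:-] out:-; in:P1
Tick 2: [PARSE:P2(v=4,ok=F), VALIDATE:P1(v=13,ok=F), TRANSFORM:-, EMIT:-] out:-; in:P2
Tick 3: [PARSE:-, VALIDATE:P2(v=4,ok=F), TRANSFORM:P1(v=0,ok=F), EMIT:-] out:-; in:-
Tick 4: [PARSE:P3(v=12,ok=F), VALIDATE:-, TRANSFORM:P2(v=0,ok=F), EMIT:P1(v=0,ok=F)] out:-; in:P3
Tick 5: [PARSE:P4(v=4,ok=F), VALIDATE:P3(v=12,ok=T), TRANSFORM:-, EMIT:P2(v=0,ok=F)] out:P1(v=0); in:P4
Tick 6: [PARSE:P5(v=5,ok=F), VALIDATE:P4(v=4,ok=F), TRANSFORM:P3(v=48,ok=T), EMIT:-] out:P2(v=0); in:P5
Emitted by tick 6: ['P1', 'P2']

Answer: 2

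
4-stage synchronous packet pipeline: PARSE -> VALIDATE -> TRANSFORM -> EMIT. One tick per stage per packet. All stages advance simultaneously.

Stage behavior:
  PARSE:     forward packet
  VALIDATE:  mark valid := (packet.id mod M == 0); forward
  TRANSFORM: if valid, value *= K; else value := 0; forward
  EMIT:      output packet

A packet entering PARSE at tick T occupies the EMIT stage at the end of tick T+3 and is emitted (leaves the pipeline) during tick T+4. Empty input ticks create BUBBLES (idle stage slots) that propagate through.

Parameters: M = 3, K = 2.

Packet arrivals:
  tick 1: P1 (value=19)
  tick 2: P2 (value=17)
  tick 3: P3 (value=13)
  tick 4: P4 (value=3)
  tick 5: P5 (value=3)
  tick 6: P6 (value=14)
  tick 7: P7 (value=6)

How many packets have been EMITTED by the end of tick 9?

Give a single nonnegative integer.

Answer: 5

Derivation:
Tick 1: [PARSE:P1(v=19,ok=F), VALIDATE:-, TRANSFORM:-, EMIT:-] out:-; in:P1
Tick 2: [PARSE:P2(v=17,ok=F), VALIDATE:P1(v=19,ok=F), TRANSFORM:-, EMIT:-] out:-; in:P2
Tick 3: [PARSE:P3(v=13,ok=F), VALIDATE:P2(v=17,ok=F), TRANSFORM:P1(v=0,ok=F), EMIT:-] out:-; in:P3
Tick 4: [PARSE:P4(v=3,ok=F), VALIDATE:P3(v=13,ok=T), TRANSFORM:P2(v=0,ok=F), EMIT:P1(v=0,ok=F)] out:-; in:P4
Tick 5: [PARSE:P5(v=3,ok=F), VALIDATE:P4(v=3,ok=F), TRANSFORM:P3(v=26,ok=T), EMIT:P2(v=0,ok=F)] out:P1(v=0); in:P5
Tick 6: [PARSE:P6(v=14,ok=F), VALIDATE:P5(v=3,ok=F), TRANSFORM:P4(v=0,ok=F), EMIT:P3(v=26,ok=T)] out:P2(v=0); in:P6
Tick 7: [PARSE:P7(v=6,ok=F), VALIDATE:P6(v=14,ok=T), TRANSFORM:P5(v=0,ok=F), EMIT:P4(v=0,ok=F)] out:P3(v=26); in:P7
Tick 8: [PARSE:-, VALIDATE:P7(v=6,ok=F), TRANSFORM:P6(v=28,ok=T), EMIT:P5(v=0,ok=F)] out:P4(v=0); in:-
Tick 9: [PARSE:-, VALIDATE:-, TRANSFORM:P7(v=0,ok=F), EMIT:P6(v=28,ok=T)] out:P5(v=0); in:-
Emitted by tick 9: ['P1', 'P2', 'P3', 'P4', 'P5']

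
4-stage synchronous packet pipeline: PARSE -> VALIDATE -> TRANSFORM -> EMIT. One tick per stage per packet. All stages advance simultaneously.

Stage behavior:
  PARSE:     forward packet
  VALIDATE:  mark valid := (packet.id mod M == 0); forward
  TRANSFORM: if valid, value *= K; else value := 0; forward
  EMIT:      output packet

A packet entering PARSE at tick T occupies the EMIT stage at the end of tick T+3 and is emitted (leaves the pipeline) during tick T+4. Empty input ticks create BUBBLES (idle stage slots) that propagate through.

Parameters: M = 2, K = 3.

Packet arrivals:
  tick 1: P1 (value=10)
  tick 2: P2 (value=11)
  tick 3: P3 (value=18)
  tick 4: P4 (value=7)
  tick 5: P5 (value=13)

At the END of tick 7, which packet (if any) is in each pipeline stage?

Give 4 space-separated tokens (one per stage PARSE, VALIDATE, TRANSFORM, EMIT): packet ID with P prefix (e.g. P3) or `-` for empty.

Tick 1: [PARSE:P1(v=10,ok=F), VALIDATE:-, TRANSFORM:-, EMIT:-] out:-; in:P1
Tick 2: [PARSE:P2(v=11,ok=F), VALIDATE:P1(v=10,ok=F), TRANSFORM:-, EMIT:-] out:-; in:P2
Tick 3: [PARSE:P3(v=18,ok=F), VALIDATE:P2(v=11,ok=T), TRANSFORM:P1(v=0,ok=F), EMIT:-] out:-; in:P3
Tick 4: [PARSE:P4(v=7,ok=F), VALIDATE:P3(v=18,ok=F), TRANSFORM:P2(v=33,ok=T), EMIT:P1(v=0,ok=F)] out:-; in:P4
Tick 5: [PARSE:P5(v=13,ok=F), VALIDATE:P4(v=7,ok=T), TRANSFORM:P3(v=0,ok=F), EMIT:P2(v=33,ok=T)] out:P1(v=0); in:P5
Tick 6: [PARSE:-, VALIDATE:P5(v=13,ok=F), TRANSFORM:P4(v=21,ok=T), EMIT:P3(v=0,ok=F)] out:P2(v=33); in:-
Tick 7: [PARSE:-, VALIDATE:-, TRANSFORM:P5(v=0,ok=F), EMIT:P4(v=21,ok=T)] out:P3(v=0); in:-
At end of tick 7: ['-', '-', 'P5', 'P4']

Answer: - - P5 P4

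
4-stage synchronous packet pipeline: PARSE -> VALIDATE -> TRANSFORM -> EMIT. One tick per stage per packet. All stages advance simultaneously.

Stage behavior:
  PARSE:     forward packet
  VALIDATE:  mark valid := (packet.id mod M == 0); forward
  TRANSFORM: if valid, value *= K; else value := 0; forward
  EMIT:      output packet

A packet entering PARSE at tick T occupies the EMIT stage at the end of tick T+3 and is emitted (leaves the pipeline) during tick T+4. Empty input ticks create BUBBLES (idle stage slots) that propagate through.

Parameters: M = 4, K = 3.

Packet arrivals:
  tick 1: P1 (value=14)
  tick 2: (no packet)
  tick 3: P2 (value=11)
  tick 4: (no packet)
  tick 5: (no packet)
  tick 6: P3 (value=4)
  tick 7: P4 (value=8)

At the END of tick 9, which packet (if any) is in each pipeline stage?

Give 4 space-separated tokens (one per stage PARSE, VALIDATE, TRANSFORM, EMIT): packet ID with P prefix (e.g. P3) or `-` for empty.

Answer: - - P4 P3

Derivation:
Tick 1: [PARSE:P1(v=14,ok=F), VALIDATE:-, TRANSFORM:-, EMIT:-] out:-; in:P1
Tick 2: [PARSE:-, VALIDATE:P1(v=14,ok=F), TRANSFORM:-, EMIT:-] out:-; in:-
Tick 3: [PARSE:P2(v=11,ok=F), VALIDATE:-, TRANSFORM:P1(v=0,ok=F), EMIT:-] out:-; in:P2
Tick 4: [PARSE:-, VALIDATE:P2(v=11,ok=F), TRANSFORM:-, EMIT:P1(v=0,ok=F)] out:-; in:-
Tick 5: [PARSE:-, VALIDATE:-, TRANSFORM:P2(v=0,ok=F), EMIT:-] out:P1(v=0); in:-
Tick 6: [PARSE:P3(v=4,ok=F), VALIDATE:-, TRANSFORM:-, EMIT:P2(v=0,ok=F)] out:-; in:P3
Tick 7: [PARSE:P4(v=8,ok=F), VALIDATE:P3(v=4,ok=F), TRANSFORM:-, EMIT:-] out:P2(v=0); in:P4
Tick 8: [PARSE:-, VALIDATE:P4(v=8,ok=T), TRANSFORM:P3(v=0,ok=F), EMIT:-] out:-; in:-
Tick 9: [PARSE:-, VALIDATE:-, TRANSFORM:P4(v=24,ok=T), EMIT:P3(v=0,ok=F)] out:-; in:-
At end of tick 9: ['-', '-', 'P4', 'P3']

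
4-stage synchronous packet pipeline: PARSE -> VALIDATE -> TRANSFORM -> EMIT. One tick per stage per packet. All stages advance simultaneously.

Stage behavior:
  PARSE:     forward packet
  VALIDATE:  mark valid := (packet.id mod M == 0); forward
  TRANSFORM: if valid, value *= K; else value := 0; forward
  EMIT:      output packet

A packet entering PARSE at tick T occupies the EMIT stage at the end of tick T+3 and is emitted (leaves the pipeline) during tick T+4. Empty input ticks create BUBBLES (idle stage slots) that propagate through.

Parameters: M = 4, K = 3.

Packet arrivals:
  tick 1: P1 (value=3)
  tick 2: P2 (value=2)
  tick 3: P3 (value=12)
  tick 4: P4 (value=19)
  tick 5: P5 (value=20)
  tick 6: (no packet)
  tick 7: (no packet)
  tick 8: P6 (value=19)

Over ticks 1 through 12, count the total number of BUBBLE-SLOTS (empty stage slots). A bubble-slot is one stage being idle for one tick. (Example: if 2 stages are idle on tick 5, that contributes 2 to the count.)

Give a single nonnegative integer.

Answer: 24

Derivation:
Tick 1: [PARSE:P1(v=3,ok=F), VALIDATE:-, TRANSFORM:-, EMIT:-] out:-; bubbles=3
Tick 2: [PARSE:P2(v=2,ok=F), VALIDATE:P1(v=3,ok=F), TRANSFORM:-, EMIT:-] out:-; bubbles=2
Tick 3: [PARSE:P3(v=12,ok=F), VALIDATE:P2(v=2,ok=F), TRANSFORM:P1(v=0,ok=F), EMIT:-] out:-; bubbles=1
Tick 4: [PARSE:P4(v=19,ok=F), VALIDATE:P3(v=12,ok=F), TRANSFORM:P2(v=0,ok=F), EMIT:P1(v=0,ok=F)] out:-; bubbles=0
Tick 5: [PARSE:P5(v=20,ok=F), VALIDATE:P4(v=19,ok=T), TRANSFORM:P3(v=0,ok=F), EMIT:P2(v=0,ok=F)] out:P1(v=0); bubbles=0
Tick 6: [PARSE:-, VALIDATE:P5(v=20,ok=F), TRANSFORM:P4(v=57,ok=T), EMIT:P3(v=0,ok=F)] out:P2(v=0); bubbles=1
Tick 7: [PARSE:-, VALIDATE:-, TRANSFORM:P5(v=0,ok=F), EMIT:P4(v=57,ok=T)] out:P3(v=0); bubbles=2
Tick 8: [PARSE:P6(v=19,ok=F), VALIDATE:-, TRANSFORM:-, EMIT:P5(v=0,ok=F)] out:P4(v=57); bubbles=2
Tick 9: [PARSE:-, VALIDATE:P6(v=19,ok=F), TRANSFORM:-, EMIT:-] out:P5(v=0); bubbles=3
Tick 10: [PARSE:-, VALIDATE:-, TRANSFORM:P6(v=0,ok=F), EMIT:-] out:-; bubbles=3
Tick 11: [PARSE:-, VALIDATE:-, TRANSFORM:-, EMIT:P6(v=0,ok=F)] out:-; bubbles=3
Tick 12: [PARSE:-, VALIDATE:-, TRANSFORM:-, EMIT:-] out:P6(v=0); bubbles=4
Total bubble-slots: 24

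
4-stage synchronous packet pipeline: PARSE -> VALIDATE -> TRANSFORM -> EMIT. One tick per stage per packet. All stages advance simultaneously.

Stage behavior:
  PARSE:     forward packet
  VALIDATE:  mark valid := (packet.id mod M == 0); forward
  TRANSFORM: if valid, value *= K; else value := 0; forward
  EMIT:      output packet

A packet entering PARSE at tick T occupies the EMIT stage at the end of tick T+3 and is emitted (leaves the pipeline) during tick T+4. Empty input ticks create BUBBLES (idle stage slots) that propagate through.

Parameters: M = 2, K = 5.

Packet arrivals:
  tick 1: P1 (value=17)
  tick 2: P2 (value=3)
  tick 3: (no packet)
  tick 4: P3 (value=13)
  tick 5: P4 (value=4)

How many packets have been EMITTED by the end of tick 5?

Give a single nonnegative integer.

Tick 1: [PARSE:P1(v=17,ok=F), VALIDATE:-, TRANSFORM:-, EMIT:-] out:-; in:P1
Tick 2: [PARSE:P2(v=3,ok=F), VALIDATE:P1(v=17,ok=F), TRANSFORM:-, EMIT:-] out:-; in:P2
Tick 3: [PARSE:-, VALIDATE:P2(v=3,ok=T), TRANSFORM:P1(v=0,ok=F), EMIT:-] out:-; in:-
Tick 4: [PARSE:P3(v=13,ok=F), VALIDATE:-, TRANSFORM:P2(v=15,ok=T), EMIT:P1(v=0,ok=F)] out:-; in:P3
Tick 5: [PARSE:P4(v=4,ok=F), VALIDATE:P3(v=13,ok=F), TRANSFORM:-, EMIT:P2(v=15,ok=T)] out:P1(v=0); in:P4
Emitted by tick 5: ['P1']

Answer: 1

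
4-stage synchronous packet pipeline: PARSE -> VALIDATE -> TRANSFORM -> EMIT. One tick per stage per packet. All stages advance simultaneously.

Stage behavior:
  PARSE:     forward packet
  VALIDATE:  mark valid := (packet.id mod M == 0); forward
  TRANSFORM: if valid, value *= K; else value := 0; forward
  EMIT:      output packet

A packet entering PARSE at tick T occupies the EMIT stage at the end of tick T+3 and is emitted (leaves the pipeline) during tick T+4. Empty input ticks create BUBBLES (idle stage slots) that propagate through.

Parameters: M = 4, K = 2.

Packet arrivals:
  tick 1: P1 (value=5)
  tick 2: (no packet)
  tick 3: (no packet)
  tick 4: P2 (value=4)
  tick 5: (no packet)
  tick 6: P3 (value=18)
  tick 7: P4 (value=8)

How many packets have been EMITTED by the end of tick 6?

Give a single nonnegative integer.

Tick 1: [PARSE:P1(v=5,ok=F), VALIDATE:-, TRANSFORM:-, EMIT:-] out:-; in:P1
Tick 2: [PARSE:-, VALIDATE:P1(v=5,ok=F), TRANSFORM:-, EMIT:-] out:-; in:-
Tick 3: [PARSE:-, VALIDATE:-, TRANSFORM:P1(v=0,ok=F), EMIT:-] out:-; in:-
Tick 4: [PARSE:P2(v=4,ok=F), VALIDATE:-, TRANSFORM:-, EMIT:P1(v=0,ok=F)] out:-; in:P2
Tick 5: [PARSE:-, VALIDATE:P2(v=4,ok=F), TRANSFORM:-, EMIT:-] out:P1(v=0); in:-
Tick 6: [PARSE:P3(v=18,ok=F), VALIDATE:-, TRANSFORM:P2(v=0,ok=F), EMIT:-] out:-; in:P3
Emitted by tick 6: ['P1']

Answer: 1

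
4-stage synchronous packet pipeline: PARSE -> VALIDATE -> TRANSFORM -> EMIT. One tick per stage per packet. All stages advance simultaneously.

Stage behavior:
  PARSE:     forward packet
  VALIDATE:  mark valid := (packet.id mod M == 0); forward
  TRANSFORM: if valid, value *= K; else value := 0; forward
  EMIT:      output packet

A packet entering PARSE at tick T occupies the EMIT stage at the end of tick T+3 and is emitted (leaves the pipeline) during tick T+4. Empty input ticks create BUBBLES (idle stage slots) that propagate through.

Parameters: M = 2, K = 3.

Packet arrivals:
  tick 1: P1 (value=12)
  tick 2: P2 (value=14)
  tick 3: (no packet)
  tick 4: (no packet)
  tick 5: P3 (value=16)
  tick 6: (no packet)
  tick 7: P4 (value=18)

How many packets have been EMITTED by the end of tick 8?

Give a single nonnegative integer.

Answer: 2

Derivation:
Tick 1: [PARSE:P1(v=12,ok=F), VALIDATE:-, TRANSFORM:-, EMIT:-] out:-; in:P1
Tick 2: [PARSE:P2(v=14,ok=F), VALIDATE:P1(v=12,ok=F), TRANSFORM:-, EMIT:-] out:-; in:P2
Tick 3: [PARSE:-, VALIDATE:P2(v=14,ok=T), TRANSFORM:P1(v=0,ok=F), EMIT:-] out:-; in:-
Tick 4: [PARSE:-, VALIDATE:-, TRANSFORM:P2(v=42,ok=T), EMIT:P1(v=0,ok=F)] out:-; in:-
Tick 5: [PARSE:P3(v=16,ok=F), VALIDATE:-, TRANSFORM:-, EMIT:P2(v=42,ok=T)] out:P1(v=0); in:P3
Tick 6: [PARSE:-, VALIDATE:P3(v=16,ok=F), TRANSFORM:-, EMIT:-] out:P2(v=42); in:-
Tick 7: [PARSE:P4(v=18,ok=F), VALIDATE:-, TRANSFORM:P3(v=0,ok=F), EMIT:-] out:-; in:P4
Tick 8: [PARSE:-, VALIDATE:P4(v=18,ok=T), TRANSFORM:-, EMIT:P3(v=0,ok=F)] out:-; in:-
Emitted by tick 8: ['P1', 'P2']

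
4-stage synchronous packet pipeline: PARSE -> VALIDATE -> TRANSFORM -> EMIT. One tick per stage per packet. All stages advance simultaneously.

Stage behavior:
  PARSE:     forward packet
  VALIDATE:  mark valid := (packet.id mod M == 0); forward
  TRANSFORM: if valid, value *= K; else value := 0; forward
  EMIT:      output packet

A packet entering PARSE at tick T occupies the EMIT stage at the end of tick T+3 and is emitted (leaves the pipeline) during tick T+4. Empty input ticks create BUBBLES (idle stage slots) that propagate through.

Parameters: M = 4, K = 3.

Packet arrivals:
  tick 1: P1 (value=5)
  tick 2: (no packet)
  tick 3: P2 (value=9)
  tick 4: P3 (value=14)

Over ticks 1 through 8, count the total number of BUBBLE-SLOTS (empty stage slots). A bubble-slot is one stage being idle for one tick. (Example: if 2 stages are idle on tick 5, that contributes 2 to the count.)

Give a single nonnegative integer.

Answer: 20

Derivation:
Tick 1: [PARSE:P1(v=5,ok=F), VALIDATE:-, TRANSFORM:-, EMIT:-] out:-; bubbles=3
Tick 2: [PARSE:-, VALIDATE:P1(v=5,ok=F), TRANSFORM:-, EMIT:-] out:-; bubbles=3
Tick 3: [PARSE:P2(v=9,ok=F), VALIDATE:-, TRANSFORM:P1(v=0,ok=F), EMIT:-] out:-; bubbles=2
Tick 4: [PARSE:P3(v=14,ok=F), VALIDATE:P2(v=9,ok=F), TRANSFORM:-, EMIT:P1(v=0,ok=F)] out:-; bubbles=1
Tick 5: [PARSE:-, VALIDATE:P3(v=14,ok=F), TRANSFORM:P2(v=0,ok=F), EMIT:-] out:P1(v=0); bubbles=2
Tick 6: [PARSE:-, VALIDATE:-, TRANSFORM:P3(v=0,ok=F), EMIT:P2(v=0,ok=F)] out:-; bubbles=2
Tick 7: [PARSE:-, VALIDATE:-, TRANSFORM:-, EMIT:P3(v=0,ok=F)] out:P2(v=0); bubbles=3
Tick 8: [PARSE:-, VALIDATE:-, TRANSFORM:-, EMIT:-] out:P3(v=0); bubbles=4
Total bubble-slots: 20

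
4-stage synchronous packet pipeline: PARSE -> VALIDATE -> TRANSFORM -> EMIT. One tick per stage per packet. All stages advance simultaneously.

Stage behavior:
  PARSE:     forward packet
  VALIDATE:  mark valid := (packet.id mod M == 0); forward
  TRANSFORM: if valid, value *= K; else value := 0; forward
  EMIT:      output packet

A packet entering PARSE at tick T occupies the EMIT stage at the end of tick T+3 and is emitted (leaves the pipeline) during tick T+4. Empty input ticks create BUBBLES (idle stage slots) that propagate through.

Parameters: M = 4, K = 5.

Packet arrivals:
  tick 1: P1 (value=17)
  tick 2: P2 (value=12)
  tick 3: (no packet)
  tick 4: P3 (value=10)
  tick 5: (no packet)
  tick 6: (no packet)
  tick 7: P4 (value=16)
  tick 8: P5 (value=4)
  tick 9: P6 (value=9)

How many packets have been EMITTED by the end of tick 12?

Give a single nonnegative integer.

Tick 1: [PARSE:P1(v=17,ok=F), VALIDATE:-, TRANSFORM:-, EMIT:-] out:-; in:P1
Tick 2: [PARSE:P2(v=12,ok=F), VALIDATE:P1(v=17,ok=F), TRANSFORM:-, EMIT:-] out:-; in:P2
Tick 3: [PARSE:-, VALIDATE:P2(v=12,ok=F), TRANSFORM:P1(v=0,ok=F), EMIT:-] out:-; in:-
Tick 4: [PARSE:P3(v=10,ok=F), VALIDATE:-, TRANSFORM:P2(v=0,ok=F), EMIT:P1(v=0,ok=F)] out:-; in:P3
Tick 5: [PARSE:-, VALIDATE:P3(v=10,ok=F), TRANSFORM:-, EMIT:P2(v=0,ok=F)] out:P1(v=0); in:-
Tick 6: [PARSE:-, VALIDATE:-, TRANSFORM:P3(v=0,ok=F), EMIT:-] out:P2(v=0); in:-
Tick 7: [PARSE:P4(v=16,ok=F), VALIDATE:-, TRANSFORM:-, EMIT:P3(v=0,ok=F)] out:-; in:P4
Tick 8: [PARSE:P5(v=4,ok=F), VALIDATE:P4(v=16,ok=T), TRANSFORM:-, EMIT:-] out:P3(v=0); in:P5
Tick 9: [PARSE:P6(v=9,ok=F), VALIDATE:P5(v=4,ok=F), TRANSFORM:P4(v=80,ok=T), EMIT:-] out:-; in:P6
Tick 10: [PARSE:-, VALIDATE:P6(v=9,ok=F), TRANSFORM:P5(v=0,ok=F), EMIT:P4(v=80,ok=T)] out:-; in:-
Tick 11: [PARSE:-, VALIDATE:-, TRANSFORM:P6(v=0,ok=F), EMIT:P5(v=0,ok=F)] out:P4(v=80); in:-
Tick 12: [PARSE:-, VALIDATE:-, TRANSFORM:-, EMIT:P6(v=0,ok=F)] out:P5(v=0); in:-
Emitted by tick 12: ['P1', 'P2', 'P3', 'P4', 'P5']

Answer: 5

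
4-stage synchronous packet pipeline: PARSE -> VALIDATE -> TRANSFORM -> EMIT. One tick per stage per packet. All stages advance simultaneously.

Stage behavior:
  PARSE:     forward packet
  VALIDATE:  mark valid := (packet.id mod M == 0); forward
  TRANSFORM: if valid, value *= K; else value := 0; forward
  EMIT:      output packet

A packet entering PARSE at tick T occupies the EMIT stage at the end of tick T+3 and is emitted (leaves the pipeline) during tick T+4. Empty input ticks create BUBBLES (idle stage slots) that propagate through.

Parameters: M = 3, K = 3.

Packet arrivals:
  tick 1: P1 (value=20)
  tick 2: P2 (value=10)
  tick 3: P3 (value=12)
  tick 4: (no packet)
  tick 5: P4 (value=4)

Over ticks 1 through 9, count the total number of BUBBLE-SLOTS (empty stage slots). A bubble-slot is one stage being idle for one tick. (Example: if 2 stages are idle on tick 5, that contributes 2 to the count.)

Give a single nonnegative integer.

Tick 1: [PARSE:P1(v=20,ok=F), VALIDATE:-, TRANSFORM:-, EMIT:-] out:-; bubbles=3
Tick 2: [PARSE:P2(v=10,ok=F), VALIDATE:P1(v=20,ok=F), TRANSFORM:-, EMIT:-] out:-; bubbles=2
Tick 3: [PARSE:P3(v=12,ok=F), VALIDATE:P2(v=10,ok=F), TRANSFORM:P1(v=0,ok=F), EMIT:-] out:-; bubbles=1
Tick 4: [PARSE:-, VALIDATE:P3(v=12,ok=T), TRANSFORM:P2(v=0,ok=F), EMIT:P1(v=0,ok=F)] out:-; bubbles=1
Tick 5: [PARSE:P4(v=4,ok=F), VALIDATE:-, TRANSFORM:P3(v=36,ok=T), EMIT:P2(v=0,ok=F)] out:P1(v=0); bubbles=1
Tick 6: [PARSE:-, VALIDATE:P4(v=4,ok=F), TRANSFORM:-, EMIT:P3(v=36,ok=T)] out:P2(v=0); bubbles=2
Tick 7: [PARSE:-, VALIDATE:-, TRANSFORM:P4(v=0,ok=F), EMIT:-] out:P3(v=36); bubbles=3
Tick 8: [PARSE:-, VALIDATE:-, TRANSFORM:-, EMIT:P4(v=0,ok=F)] out:-; bubbles=3
Tick 9: [PARSE:-, VALIDATE:-, TRANSFORM:-, EMIT:-] out:P4(v=0); bubbles=4
Total bubble-slots: 20

Answer: 20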